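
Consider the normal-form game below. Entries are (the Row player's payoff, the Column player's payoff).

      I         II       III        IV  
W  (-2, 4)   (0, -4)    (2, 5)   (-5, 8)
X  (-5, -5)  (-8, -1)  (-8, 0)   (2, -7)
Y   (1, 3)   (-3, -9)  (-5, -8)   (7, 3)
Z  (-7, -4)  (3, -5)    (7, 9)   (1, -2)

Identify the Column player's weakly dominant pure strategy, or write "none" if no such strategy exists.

I fails to dominate II at X (-5<-1).
II fails to dominate I at W (-4<4).
III fails to dominate I at Y (-8<3).
IV fails to dominate I at X (-7<-5).
No single strategy dominates all the others.

none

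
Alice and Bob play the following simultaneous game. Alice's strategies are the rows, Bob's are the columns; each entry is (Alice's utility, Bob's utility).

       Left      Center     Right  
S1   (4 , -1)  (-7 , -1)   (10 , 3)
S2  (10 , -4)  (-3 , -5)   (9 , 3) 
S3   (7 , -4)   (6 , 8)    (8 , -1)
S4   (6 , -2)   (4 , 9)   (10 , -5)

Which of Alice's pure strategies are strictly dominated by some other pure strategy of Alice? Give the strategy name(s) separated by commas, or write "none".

Nothing dominates S1: S2 at Right (10>9); S3 at Right (10>8); S4 at Right (10=10).
S2 is not dominated — it holds its own against S1 at Left (10>4); S3 at Left (10>7); S4 at Left (10>6).
Nothing dominates S3: S1 at Left (7>4); S2 at Center (6>-3); S4 at Left (7>6).
Nothing dominates S4: S1 at Left (6>4); S2 at Center (4>-3); S3 at Right (10>8).

none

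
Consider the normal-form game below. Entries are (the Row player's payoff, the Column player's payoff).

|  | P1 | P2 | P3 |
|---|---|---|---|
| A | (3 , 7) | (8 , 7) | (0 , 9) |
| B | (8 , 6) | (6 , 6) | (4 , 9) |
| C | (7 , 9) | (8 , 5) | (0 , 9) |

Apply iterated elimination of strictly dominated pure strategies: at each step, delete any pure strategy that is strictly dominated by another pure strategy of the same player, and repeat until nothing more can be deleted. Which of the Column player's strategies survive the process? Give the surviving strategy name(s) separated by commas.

P3

Column P2 is eliminated: P3 beats it against every remaining row (A: 9>7, B: 9>6, C: 9>5).
The Row player's strategy A is strictly dominated by B (P1: 8>3, P3: 4>0) and is removed.
Row C is eliminated: B beats it against every remaining column (P1: 8>7, P3: 4>0).
For the Column player, P3 strictly dominates P1 on the remaining rows (B: 9>6); eliminate P1.
Among the remaining strategies, none is strictly dominated by another pure strategy of the same player, so the elimination stops.
Surviving strategies — the Row player: {B}; the Column player: {P3}.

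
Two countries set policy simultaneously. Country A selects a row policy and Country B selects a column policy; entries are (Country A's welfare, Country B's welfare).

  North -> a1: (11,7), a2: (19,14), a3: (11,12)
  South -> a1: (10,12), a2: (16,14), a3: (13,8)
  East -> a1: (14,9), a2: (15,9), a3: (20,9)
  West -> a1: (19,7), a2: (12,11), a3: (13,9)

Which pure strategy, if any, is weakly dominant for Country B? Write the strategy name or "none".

a2 vs a1: North: 14>7, South: 14>12, East: 9=9, West: 11>7.
a2 vs a3: North: 14>12, South: 14>8, East: 9=9, West: 11>9.
a2 is at least as good as every other strategy against every opponent action, so it is weakly dominant.

a2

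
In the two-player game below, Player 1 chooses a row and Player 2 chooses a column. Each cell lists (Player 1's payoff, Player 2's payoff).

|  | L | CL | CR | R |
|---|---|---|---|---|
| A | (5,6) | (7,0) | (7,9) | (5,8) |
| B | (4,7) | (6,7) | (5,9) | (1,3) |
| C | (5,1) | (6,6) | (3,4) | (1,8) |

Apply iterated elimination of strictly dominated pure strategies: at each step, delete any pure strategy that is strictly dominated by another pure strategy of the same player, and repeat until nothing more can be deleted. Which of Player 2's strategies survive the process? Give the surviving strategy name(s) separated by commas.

Player 1's strategy B is strictly dominated by A (L: 5>4, CL: 7>6, CR: 7>5, R: 5>1) and is removed.
Player 2's strategy L is strictly dominated by CR (A: 9>6, C: 4>1) and is removed.
For Player 1, A strictly dominates C on the remaining columns (CL: 7>6, CR: 7>3, R: 5>1); eliminate C.
Column CL is eliminated: CR beats it against every remaining row (A: 9>0).
Column R is eliminated: CR beats it against every remaining row (A: 9>8).
Among the remaining strategies, none is strictly dominated by another pure strategy of the same player, so the elimination stops.
Surviving strategies — Player 1: {A}; Player 2: {CR}.

CR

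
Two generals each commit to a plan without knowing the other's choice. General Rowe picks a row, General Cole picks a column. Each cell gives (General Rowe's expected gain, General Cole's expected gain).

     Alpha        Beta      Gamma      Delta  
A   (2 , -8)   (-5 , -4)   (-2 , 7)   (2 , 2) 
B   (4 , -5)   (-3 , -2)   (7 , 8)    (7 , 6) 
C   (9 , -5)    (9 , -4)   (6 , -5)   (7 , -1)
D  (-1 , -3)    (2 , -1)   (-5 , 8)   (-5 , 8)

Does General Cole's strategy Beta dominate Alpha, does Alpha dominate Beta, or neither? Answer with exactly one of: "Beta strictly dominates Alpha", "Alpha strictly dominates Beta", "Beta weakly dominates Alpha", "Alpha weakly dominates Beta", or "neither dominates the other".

Beta's payoffs vs Alpha's, by General Rowe's action — A: -4>-8, B: -2>-5, C: -4>-5, D: -1>-3.
Every comparison favours Beta, so Beta strictly dominates Alpha.

Beta strictly dominates Alpha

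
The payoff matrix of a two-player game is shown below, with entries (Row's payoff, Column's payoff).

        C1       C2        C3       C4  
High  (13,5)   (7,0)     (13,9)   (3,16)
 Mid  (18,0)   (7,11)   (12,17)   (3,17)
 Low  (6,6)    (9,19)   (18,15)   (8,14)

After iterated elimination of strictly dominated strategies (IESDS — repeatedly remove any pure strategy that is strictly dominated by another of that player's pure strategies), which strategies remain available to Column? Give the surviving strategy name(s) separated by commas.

For Column, C3 strictly dominates C1 on the remaining rows (High: 9>5, Mid: 17>0, Low: 15>6); eliminate C1.
Row's strategy High is strictly dominated by Low (C2: 9>7, C3: 18>13, C4: 8>3) and is removed.
Row Mid is eliminated: Low beats it against every remaining column (C2: 9>7, C3: 18>12, C4: 8>3).
Column's strategy C3 is strictly dominated by C2 (Low: 19>15) and is removed.
For Column, C2 strictly dominates C4 on the remaining rows (Low: 19>14); eliminate C4.
Among the remaining strategies, none is strictly dominated by another pure strategy of the same player, so the elimination stops.
Surviving strategies — Row: {Low}; Column: {C2}.

C2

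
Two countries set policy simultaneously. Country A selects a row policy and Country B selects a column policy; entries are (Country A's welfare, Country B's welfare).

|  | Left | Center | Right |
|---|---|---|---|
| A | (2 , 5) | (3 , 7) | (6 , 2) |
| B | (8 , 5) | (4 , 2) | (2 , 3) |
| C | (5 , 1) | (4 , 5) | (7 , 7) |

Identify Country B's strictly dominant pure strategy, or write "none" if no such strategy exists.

none

Left fails to dominate Center at A (5<7).
Center fails to dominate Left at B (2<5).
Right fails to dominate Left at A (2<5).
No single strategy dominates all the others.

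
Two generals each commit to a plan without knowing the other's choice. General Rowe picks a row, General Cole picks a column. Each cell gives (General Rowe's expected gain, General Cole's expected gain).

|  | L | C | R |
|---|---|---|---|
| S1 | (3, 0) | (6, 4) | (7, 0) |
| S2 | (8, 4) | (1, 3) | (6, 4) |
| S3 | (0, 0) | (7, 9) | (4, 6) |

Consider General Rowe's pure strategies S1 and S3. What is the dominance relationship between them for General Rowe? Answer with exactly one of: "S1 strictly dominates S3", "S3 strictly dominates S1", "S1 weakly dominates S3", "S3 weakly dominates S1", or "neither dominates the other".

S1's payoffs vs S3's, by General Cole's action — L: 3>0, C: 6<7, R: 7>4.
S1 does better at L, R but worse at C; neither strategy dominates the other.

neither dominates the other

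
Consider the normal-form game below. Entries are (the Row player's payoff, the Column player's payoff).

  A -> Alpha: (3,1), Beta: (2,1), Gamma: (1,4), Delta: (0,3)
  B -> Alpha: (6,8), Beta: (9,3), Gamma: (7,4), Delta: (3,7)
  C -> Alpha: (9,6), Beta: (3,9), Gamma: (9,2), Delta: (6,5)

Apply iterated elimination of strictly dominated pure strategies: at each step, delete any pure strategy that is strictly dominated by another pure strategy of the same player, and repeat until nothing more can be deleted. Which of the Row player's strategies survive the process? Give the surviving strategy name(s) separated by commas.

Row A is eliminated: B beats it against every remaining column (Alpha: 6>3, Beta: 9>2, Gamma: 7>1, Delta: 3>0).
The Column player's strategy Gamma is strictly dominated by Alpha (B: 8>4, C: 6>2) and is removed.
The Column player's strategy Delta is strictly dominated by Alpha (B: 8>7, C: 6>5) and is removed.
Among the remaining strategies, none is strictly dominated by another pure strategy of the same player, so the elimination stops.
Surviving strategies — the Row player: {B, C}; the Column player: {Alpha, Beta}.

B, C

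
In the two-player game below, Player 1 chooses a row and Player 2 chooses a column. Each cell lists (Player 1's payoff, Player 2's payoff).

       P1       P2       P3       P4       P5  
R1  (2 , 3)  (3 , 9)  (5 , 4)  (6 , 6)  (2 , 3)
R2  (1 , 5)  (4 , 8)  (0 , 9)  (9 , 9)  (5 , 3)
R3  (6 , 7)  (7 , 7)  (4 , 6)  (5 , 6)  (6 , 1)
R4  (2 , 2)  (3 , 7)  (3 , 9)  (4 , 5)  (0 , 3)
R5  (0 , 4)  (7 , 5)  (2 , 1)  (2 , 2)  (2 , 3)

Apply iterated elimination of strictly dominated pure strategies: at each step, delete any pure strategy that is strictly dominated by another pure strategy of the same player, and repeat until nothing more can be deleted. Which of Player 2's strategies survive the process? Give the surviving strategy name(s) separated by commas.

P1, P2, P3, P4

Row R4 is eliminated: R3 beats it against every remaining column (P1: 6>2, P2: 7>3, P3: 4>3, P4: 5>4, P5: 6>0).
Player 2's strategy P5 is strictly dominated by P2 (R1: 9>3, R2: 8>3, R3: 7>1, R5: 5>3) and is removed.
Among the remaining strategies, none is strictly dominated by another pure strategy of the same player, so the elimination stops.
Surviving strategies — Player 1: {R1, R2, R3, R5}; Player 2: {P1, P2, P3, P4}.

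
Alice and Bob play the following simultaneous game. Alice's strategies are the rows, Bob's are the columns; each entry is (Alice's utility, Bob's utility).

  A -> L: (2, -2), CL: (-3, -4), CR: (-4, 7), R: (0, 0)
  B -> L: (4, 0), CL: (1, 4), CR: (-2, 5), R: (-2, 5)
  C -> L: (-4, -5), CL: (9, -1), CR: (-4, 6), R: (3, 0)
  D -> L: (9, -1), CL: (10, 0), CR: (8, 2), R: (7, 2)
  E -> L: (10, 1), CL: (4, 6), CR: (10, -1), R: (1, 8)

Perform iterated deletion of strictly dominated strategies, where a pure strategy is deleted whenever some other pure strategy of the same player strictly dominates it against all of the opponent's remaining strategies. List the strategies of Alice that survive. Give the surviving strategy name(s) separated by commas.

Alice's strategy A is strictly dominated by D (L: 9>2, CL: 10>-3, CR: 8>-4, R: 7>0) and is removed.
For Alice, D strictly dominates B on the remaining columns (L: 9>4, CL: 10>1, CR: 8>-2, R: 7>-2); eliminate B.
Alice's strategy C is strictly dominated by D (L: 9>-4, CL: 10>9, CR: 8>-4, R: 7>3) and is removed.
Bob's strategy L is strictly dominated by CL (D: 0>-1, E: 6>1) and is removed.
For Bob, R strictly dominates CL on the remaining rows (D: 2>0, E: 8>6); eliminate CL.
Among the remaining strategies, none is strictly dominated by another pure strategy of the same player, so the elimination stops.
Surviving strategies — Alice: {D, E}; Bob: {CR, R}.

D, E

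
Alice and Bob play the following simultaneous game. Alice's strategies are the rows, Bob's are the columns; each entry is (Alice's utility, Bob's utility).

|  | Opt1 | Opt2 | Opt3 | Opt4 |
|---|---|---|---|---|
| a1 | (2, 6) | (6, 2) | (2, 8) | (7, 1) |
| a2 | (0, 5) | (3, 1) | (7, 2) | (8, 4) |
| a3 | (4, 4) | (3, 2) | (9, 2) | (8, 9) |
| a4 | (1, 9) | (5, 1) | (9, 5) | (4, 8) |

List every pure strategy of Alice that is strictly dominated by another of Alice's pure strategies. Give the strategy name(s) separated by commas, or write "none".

none

a1 is not dominated — it holds its own against a2 at Opt1 (2>0); a3 at Opt2 (6>3); a4 at Opt1 (2>1).
a2: no other strategy beats it everywhere (a1 at Opt3 (7>2); a3 at Opt2 (3=3); a4 at Opt4 (8>4)).
a3: no other strategy beats it everywhere (a1 at Opt1 (4>2); a2 at Opt1 (4>0); a4 at Opt1 (4>1)).
Nothing dominates a4: a1 at Opt3 (9>2); a2 at Opt1 (1>0); a3 at Opt2 (5>3).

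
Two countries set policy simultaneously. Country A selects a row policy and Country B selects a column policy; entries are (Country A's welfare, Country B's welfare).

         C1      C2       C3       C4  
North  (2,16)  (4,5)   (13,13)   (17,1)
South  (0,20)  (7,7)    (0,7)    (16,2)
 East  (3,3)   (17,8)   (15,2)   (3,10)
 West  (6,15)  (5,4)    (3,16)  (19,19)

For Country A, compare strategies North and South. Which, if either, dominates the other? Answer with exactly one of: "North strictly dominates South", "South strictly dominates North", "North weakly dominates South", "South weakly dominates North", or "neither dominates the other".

North's payoffs vs South's, by Country B's action — C1: 2>0, C2: 4<7, C3: 13>0, C4: 17>16.
North does better at C1, C3, C4 but worse at C2; neither strategy dominates the other.

neither dominates the other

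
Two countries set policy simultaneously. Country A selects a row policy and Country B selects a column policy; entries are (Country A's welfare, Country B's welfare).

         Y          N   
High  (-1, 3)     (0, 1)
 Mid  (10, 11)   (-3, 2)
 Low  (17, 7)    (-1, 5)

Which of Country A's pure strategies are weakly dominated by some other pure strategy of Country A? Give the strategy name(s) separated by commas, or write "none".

High: no other strategy beats it everywhere (Mid at N (0>-3); Low at N (0>-1)).
Mid: dominated, since Low does at least as well everywhere (Y: 17>10, N: -1>-3).
Low is not dominated — it holds its own against High at Y (17>-1); Mid at Y (17>10).

Mid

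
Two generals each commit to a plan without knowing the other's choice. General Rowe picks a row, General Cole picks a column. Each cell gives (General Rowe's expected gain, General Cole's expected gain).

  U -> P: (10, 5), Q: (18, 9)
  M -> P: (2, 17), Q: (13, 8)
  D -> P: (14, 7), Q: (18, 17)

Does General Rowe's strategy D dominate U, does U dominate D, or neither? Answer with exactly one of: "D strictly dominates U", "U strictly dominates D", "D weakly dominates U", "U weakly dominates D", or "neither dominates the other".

D weakly dominates U

Compare D to U across each choice by General Cole: P: 14>10, Q: 18=18.
D is at least as good everywhere and strictly better somewhere (tied only at Q), so D weakly but not strictly dominates U.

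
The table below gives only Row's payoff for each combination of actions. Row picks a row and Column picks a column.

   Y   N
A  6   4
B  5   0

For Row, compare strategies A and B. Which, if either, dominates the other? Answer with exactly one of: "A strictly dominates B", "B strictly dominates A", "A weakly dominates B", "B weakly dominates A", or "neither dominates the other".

A strictly dominates B

A's payoffs vs B's, by Column's action — Y: 6>5, N: 4>0.
Every comparison favours A, so A strictly dominates B.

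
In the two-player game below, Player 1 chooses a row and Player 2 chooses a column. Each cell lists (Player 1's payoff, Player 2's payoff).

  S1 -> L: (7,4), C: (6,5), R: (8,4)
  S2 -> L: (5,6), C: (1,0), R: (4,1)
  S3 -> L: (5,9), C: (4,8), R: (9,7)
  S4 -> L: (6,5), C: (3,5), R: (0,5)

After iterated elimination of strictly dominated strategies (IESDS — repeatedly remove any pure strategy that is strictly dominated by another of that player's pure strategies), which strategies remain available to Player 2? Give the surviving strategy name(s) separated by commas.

C

Row S2 is eliminated: S1 beats it against every remaining column (L: 7>5, C: 6>1, R: 8>4).
Player 1's strategy S4 is strictly dominated by S1 (L: 7>6, C: 6>3, R: 8>0) and is removed.
For Player 2, C strictly dominates R on the remaining rows (S1: 5>4, S3: 8>7); eliminate R.
Row S3 is eliminated: S1 beats it against every remaining column (L: 7>5, C: 6>4).
Column L is eliminated: C beats it against every remaining row (S1: 5>4).
Among the remaining strategies, none is strictly dominated by another pure strategy of the same player, so the elimination stops.
Surviving strategies — Player 1: {S1}; Player 2: {C}.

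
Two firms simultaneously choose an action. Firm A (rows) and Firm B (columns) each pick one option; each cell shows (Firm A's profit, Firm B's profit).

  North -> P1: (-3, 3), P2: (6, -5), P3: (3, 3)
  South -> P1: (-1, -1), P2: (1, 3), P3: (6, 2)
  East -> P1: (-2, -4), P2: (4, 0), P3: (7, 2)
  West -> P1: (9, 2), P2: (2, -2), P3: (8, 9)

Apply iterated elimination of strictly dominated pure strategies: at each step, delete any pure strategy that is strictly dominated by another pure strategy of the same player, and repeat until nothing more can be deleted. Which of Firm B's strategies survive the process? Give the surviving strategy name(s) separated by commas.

Row South is eliminated: West beats it against every remaining column (P1: 9>-1, P2: 2>1, P3: 8>6).
For Firm B, P3 strictly dominates P2 on the remaining rows (North: 3>-5, East: 2>0, West: 9>-2); eliminate P2.
Firm A's strategy North is strictly dominated by East (P1: -2>-3, P3: 7>3) and is removed.
Row East is eliminated: West beats it against every remaining column (P1: 9>-2, P3: 8>7).
For Firm B, P3 strictly dominates P1 on the remaining rows (West: 9>2); eliminate P1.
Among the remaining strategies, none is strictly dominated by another pure strategy of the same player, so the elimination stops.
Surviving strategies — Firm A: {West}; Firm B: {P3}.

P3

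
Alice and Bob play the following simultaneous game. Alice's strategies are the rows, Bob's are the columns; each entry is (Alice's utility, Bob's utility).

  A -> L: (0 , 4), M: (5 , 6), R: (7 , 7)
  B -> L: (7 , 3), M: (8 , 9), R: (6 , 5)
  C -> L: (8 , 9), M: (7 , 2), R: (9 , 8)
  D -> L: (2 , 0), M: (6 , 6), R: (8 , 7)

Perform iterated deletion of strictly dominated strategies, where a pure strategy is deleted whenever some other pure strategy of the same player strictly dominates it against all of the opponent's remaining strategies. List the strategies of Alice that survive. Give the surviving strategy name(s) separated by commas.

B, C

Alice's strategy A is strictly dominated by C (L: 8>0, M: 7>5, R: 9>7) and is removed.
Alice's strategy D is strictly dominated by C (L: 8>2, M: 7>6, R: 9>8) and is removed.
Among the remaining strategies, none is strictly dominated by another pure strategy of the same player, so the elimination stops.
Surviving strategies — Alice: {B, C}; Bob: {L, M, R}.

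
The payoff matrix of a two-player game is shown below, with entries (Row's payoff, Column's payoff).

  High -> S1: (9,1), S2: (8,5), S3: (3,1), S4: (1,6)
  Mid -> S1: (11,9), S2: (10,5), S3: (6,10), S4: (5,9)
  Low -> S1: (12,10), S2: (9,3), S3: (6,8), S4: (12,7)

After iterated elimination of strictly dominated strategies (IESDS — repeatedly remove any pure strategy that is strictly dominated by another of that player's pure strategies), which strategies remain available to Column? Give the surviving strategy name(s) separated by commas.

Row's strategy High is strictly dominated by Mid (S1: 11>9, S2: 10>8, S3: 6>3, S4: 5>1) and is removed.
Column's strategy S2 is strictly dominated by S1 (Mid: 9>5, Low: 10>3) and is removed.
Column's strategy S4 is strictly dominated by S3 (Mid: 10>9, Low: 8>7) and is removed.
Among the remaining strategies, none is strictly dominated by another pure strategy of the same player, so the elimination stops.
Surviving strategies — Row: {Mid, Low}; Column: {S1, S3}.

S1, S3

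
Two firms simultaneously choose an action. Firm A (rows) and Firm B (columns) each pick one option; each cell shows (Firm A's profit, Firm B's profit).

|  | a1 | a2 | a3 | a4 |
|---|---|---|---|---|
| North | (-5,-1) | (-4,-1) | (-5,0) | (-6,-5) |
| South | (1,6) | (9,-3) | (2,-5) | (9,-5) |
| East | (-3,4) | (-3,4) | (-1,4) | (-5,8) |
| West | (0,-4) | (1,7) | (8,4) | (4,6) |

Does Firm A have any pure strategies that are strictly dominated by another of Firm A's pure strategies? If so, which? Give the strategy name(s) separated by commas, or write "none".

North is strictly dominated by South (a1: 1>-5, a2: 9>-4, a3: 2>-5, a4: 9>-6).
South is not dominated — it holds its own against North at a1 (1>-5); East at a1 (1>-3); West at a1 (1>0).
South strictly dominates East — a1: 1>-3, a2: 9>-3, a3: 2>-1, a4: 9>-5.
West: no other strategy beats it everywhere (North at a1 (0>-5); South at a3 (8>2); East at a1 (0>-3)).

North, East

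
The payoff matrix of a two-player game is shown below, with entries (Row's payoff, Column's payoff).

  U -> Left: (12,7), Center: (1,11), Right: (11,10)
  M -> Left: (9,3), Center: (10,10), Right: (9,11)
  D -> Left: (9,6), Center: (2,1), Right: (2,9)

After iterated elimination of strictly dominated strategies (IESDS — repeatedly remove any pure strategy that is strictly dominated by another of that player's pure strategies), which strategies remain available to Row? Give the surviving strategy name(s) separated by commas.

U, M

Column Left is eliminated: Right beats it against every remaining row (U: 10>7, M: 11>3, D: 9>6).
Row's strategy D is strictly dominated by M (Center: 10>2, Right: 9>2) and is removed.
Among the remaining strategies, none is strictly dominated by another pure strategy of the same player, so the elimination stops.
Surviving strategies — Row: {U, M}; Column: {Center, Right}.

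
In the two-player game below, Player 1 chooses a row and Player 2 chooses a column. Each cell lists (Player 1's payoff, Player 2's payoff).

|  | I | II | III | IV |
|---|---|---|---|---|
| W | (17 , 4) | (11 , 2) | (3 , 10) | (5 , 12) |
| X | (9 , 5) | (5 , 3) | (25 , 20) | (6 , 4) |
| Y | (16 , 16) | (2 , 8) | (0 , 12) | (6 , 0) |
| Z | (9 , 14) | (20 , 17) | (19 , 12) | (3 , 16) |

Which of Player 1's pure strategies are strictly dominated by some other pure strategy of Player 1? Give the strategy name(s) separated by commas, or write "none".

W: no other strategy beats it everywhere (X at I (17>9); Y at I (17>16); Z at I (17>9)).
X is not dominated — it holds its own against W at III (25>3); Y at II (5>2); Z at I (9=9).
Nothing dominates Y: W at IV (6>5); X at I (16>9); Z at I (16>9).
Nothing dominates Z: W at II (20>11); X at I (9=9); Y at II (20>2).

none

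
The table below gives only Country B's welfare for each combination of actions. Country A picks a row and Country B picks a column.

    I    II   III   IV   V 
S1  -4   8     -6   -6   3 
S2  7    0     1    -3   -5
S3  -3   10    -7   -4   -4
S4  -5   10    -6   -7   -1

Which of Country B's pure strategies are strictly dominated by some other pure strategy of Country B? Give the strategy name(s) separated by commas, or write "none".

I: no other strategy beats it everywhere (II at S2 (7>0); III at S1 (-4>-6); IV at S1 (-4>-6); V at S2 (7>-5)).
II is not dominated — it holds its own against I at S1 (8>-4); III at S1 (8>-6); IV at S1 (8>-6); V at S1 (8>3).
III: dominated, since I does at least as well everywhere (S1: -4>-6, S2: 7>1, S3: -3>-7, S4: -5>-6).
I strictly dominates IV — S1: -4>-6, S2: 7>-3, S3: -3>-4, S4: -5>-7.
V is strictly dominated by II (S1: 8>3, S2: 0>-5, S3: 10>-4, S4: 10>-1).

III, IV, V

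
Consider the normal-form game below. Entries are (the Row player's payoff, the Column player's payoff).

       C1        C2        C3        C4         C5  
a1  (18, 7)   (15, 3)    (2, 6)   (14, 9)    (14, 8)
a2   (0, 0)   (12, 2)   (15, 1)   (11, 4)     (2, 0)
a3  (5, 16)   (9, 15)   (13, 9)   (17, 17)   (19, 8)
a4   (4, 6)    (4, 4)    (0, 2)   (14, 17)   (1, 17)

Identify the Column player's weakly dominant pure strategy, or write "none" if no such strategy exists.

C4

C4 vs C1: a1: 9>7, a2: 4>0, a3: 17>16, a4: 17>6.
C4 vs C2: a1: 9>3, a2: 4>2, a3: 17>15, a4: 17>4.
C4 vs C3: a1: 9>6, a2: 4>1, a3: 17>9, a4: 17>2.
C4 vs C5: a1: 9>8, a2: 4>0, a3: 17>8, a4: 17=17.
C4 is at least as good as every other strategy against every opponent action, so it is weakly dominant.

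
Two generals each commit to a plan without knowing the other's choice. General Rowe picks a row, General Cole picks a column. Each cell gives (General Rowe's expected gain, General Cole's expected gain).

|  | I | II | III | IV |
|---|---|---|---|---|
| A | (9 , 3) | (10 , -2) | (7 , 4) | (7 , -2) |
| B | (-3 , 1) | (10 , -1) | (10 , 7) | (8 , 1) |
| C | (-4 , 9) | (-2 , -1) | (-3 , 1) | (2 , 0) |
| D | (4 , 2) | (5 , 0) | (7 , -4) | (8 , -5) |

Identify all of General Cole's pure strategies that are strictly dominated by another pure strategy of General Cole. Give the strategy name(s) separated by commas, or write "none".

II, IV

I: no other strategy beats it everywhere (II at A (3>-2); III at C (9>1); IV at A (3>-2)).
II: dominated, since I does at least as well everywhere (A: 3>-2, B: 1>-1, C: 9>-1, D: 2>0).
III: no other strategy beats it everywhere (I at A (4>3); II at A (4>-2); IV at A (4>-2)).
III strictly dominates IV — A: 4>-2, B: 7>1, C: 1>0, D: -4>-5.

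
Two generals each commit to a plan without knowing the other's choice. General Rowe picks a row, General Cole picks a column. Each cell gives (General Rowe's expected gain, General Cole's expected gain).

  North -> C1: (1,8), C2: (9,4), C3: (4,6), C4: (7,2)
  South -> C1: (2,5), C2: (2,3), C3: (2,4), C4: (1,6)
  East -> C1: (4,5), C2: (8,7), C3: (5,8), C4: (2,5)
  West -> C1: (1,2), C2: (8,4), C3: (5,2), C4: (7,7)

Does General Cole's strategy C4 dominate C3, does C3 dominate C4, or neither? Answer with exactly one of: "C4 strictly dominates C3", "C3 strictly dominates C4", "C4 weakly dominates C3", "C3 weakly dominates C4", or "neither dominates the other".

Compare C4 to C3 across every action of General Rowe: North: 2<6, South: 6>4, East: 5<8, West: 7>2.
C4 does better at South, West but worse at North, East; neither strategy dominates the other.

neither dominates the other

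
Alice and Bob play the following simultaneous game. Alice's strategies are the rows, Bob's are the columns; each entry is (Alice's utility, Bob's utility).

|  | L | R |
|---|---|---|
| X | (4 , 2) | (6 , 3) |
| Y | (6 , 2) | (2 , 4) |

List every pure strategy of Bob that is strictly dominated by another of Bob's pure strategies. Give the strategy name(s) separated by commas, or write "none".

L

L: dominated, since R does at least as well everywhere (X: 3>2, Y: 4>2).
R: no other strategy beats it everywhere (L at X (3>2)).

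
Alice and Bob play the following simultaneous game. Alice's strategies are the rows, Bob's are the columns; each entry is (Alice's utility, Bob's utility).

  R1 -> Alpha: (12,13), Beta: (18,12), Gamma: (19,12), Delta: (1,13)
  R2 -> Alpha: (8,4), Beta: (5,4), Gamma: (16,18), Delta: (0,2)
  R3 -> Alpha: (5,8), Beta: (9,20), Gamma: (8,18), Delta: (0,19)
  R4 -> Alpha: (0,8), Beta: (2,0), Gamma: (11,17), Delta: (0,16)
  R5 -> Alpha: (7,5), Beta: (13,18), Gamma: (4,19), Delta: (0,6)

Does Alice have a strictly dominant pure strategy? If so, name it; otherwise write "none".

R1 vs R2: Alpha: 12>8, Beta: 18>5, Gamma: 19>16, Delta: 1>0.
R1 vs R3: Alpha: 12>5, Beta: 18>9, Gamma: 19>8, Delta: 1>0.
R1 vs R4: Alpha: 12>0, Beta: 18>2, Gamma: 19>11, Delta: 1>0.
R1 vs R5: Alpha: 12>7, Beta: 18>13, Gamma: 19>4, Delta: 1>0.
R1 strictly beats every other strategy against every opponent action, so it is strictly dominant.

R1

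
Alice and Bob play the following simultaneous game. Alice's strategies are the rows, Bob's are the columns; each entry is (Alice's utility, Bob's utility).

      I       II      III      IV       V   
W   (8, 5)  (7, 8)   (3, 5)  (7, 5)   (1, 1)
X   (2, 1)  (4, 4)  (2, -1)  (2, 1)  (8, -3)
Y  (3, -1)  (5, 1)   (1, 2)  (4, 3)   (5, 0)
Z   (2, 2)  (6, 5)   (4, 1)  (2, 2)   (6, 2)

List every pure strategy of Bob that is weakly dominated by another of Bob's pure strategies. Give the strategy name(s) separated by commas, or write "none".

I, III, V

II weakly dominates I — W: 8>5, X: 4>1, Y: 1>-1, Z: 5>2.
II is not dominated — it holds its own against I at W (8>5); III at W (8>5); IV at W (8>5); V at W (8>1).
III is weakly dominated by IV (W: 5=5, X: 1>-1, Y: 3>2, Z: 2>1).
IV: no other strategy beats it everywhere (I at Y (3>-1); II at Y (3>1); III at X (1>-1); V at W (5>1)).
V: dominated, since II does at least as well everywhere (W: 8>1, X: 4>-3, Y: 1>0, Z: 5>2).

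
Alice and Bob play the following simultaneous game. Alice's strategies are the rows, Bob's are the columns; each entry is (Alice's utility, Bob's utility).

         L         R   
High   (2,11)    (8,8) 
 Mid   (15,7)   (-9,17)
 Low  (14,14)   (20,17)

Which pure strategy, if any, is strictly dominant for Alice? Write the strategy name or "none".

none

High fails to dominate Mid at L (2<15).
Mid fails to dominate High at R (-9<8).
Low fails to dominate Mid at L (14<15).
No single strategy dominates all the others.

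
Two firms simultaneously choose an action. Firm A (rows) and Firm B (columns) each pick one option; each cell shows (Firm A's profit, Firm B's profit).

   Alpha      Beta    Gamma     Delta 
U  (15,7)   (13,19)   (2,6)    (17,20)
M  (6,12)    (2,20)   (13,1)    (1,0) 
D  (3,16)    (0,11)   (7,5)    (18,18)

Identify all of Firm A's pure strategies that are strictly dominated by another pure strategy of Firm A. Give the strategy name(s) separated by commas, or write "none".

Nothing dominates U: M at Alpha (15>6); D at Alpha (15>3).
M: no other strategy beats it everywhere (U at Gamma (13>2); D at Alpha (6>3)).
D is not dominated — it holds its own against U at Gamma (7>2); M at Delta (18>1).

none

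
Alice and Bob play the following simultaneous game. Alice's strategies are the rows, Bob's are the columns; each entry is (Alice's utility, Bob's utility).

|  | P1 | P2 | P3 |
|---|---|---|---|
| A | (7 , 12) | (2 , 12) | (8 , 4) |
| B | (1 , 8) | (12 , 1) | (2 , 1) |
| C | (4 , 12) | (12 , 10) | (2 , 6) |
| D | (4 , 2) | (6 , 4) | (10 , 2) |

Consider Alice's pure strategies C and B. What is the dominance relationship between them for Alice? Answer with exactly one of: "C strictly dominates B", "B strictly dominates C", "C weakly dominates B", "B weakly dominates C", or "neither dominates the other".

C's payoffs vs B's, by Bob's action — P1: 4>1, P2: 12=12, P3: 2=2.
C is at least as good everywhere and strictly better somewhere (tied only at P2, P3), so C weakly but not strictly dominates B.

C weakly dominates B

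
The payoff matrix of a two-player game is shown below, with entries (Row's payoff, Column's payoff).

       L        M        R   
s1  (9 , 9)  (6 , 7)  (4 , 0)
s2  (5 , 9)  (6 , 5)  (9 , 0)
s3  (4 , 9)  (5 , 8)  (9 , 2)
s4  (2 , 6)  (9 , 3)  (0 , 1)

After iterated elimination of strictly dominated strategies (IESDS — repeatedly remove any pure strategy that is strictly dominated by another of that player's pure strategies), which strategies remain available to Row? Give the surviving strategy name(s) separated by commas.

s1

Column's strategy M is strictly dominated by L (s1: 9>7, s2: 9>5, s3: 9>8, s4: 6>3) and is removed.
For Row, s1 strictly dominates s4 on the remaining columns (L: 9>2, R: 4>0); eliminate s4.
Column's strategy R is strictly dominated by L (s1: 9>0, s2: 9>0, s3: 9>2) and is removed.
For Row, s1 strictly dominates s2 on the remaining columns (L: 9>5); eliminate s2.
For Row, s1 strictly dominates s3 on the remaining columns (L: 9>4); eliminate s3.
Among the remaining strategies, none is strictly dominated by another pure strategy of the same player, so the elimination stops.
Surviving strategies — Row: {s1}; Column: {L}.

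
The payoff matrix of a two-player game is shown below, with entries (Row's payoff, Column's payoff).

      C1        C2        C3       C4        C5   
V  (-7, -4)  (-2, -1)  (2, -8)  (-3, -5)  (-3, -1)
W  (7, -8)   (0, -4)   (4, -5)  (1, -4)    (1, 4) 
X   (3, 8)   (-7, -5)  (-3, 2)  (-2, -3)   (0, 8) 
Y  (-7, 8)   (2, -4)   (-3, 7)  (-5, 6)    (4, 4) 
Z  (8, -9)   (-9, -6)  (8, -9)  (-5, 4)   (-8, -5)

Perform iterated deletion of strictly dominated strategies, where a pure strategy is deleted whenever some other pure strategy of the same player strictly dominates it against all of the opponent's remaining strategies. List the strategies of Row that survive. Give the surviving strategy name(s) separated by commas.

W, Y, Z

For Row, W strictly dominates V on the remaining columns (C1: 7>-7, C2: 0>-2, C3: 4>2, C4: 1>-3, C5: 1>-3); eliminate V.
Row's strategy X is strictly dominated by W (C1: 7>3, C2: 0>-7, C3: 4>-3, C4: 1>-2, C5: 1>0) and is removed.
Column's strategy C2 is strictly dominated by C5 (W: 4>-4, Y: 4>-4, Z: -5>-6) and is removed.
Among the remaining strategies, none is strictly dominated by another pure strategy of the same player, so the elimination stops.
Surviving strategies — Row: {W, Y, Z}; Column: {C1, C3, C4, C5}.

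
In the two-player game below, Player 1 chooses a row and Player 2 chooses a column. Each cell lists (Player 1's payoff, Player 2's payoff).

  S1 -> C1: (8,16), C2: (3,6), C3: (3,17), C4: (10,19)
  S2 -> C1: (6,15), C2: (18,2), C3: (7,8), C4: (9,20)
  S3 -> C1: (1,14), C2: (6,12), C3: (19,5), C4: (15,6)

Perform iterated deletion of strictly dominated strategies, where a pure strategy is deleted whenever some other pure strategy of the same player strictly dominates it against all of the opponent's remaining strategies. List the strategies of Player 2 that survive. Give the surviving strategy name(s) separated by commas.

Column C2 is eliminated: C1 beats it against every remaining row (S1: 16>6, S2: 15>2, S3: 14>12).
Column C3 is eliminated: C4 beats it against every remaining row (S1: 19>17, S2: 20>8, S3: 6>5).
Player 1's strategy S2 is strictly dominated by S1 (C1: 8>6, C4: 10>9) and is removed.
Among the remaining strategies, none is strictly dominated by another pure strategy of the same player, so the elimination stops.
Surviving strategies — Player 1: {S1, S3}; Player 2: {C1, C4}.

C1, C4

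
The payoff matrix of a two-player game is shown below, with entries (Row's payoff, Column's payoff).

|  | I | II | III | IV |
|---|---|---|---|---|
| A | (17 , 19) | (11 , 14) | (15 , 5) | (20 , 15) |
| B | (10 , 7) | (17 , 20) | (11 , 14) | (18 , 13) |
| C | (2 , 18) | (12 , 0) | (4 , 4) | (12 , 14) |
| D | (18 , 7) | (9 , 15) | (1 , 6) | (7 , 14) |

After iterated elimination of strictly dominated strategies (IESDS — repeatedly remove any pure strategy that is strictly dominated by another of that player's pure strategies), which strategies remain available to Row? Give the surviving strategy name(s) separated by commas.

Row's strategy C is strictly dominated by B (I: 10>2, II: 17>12, III: 11>4, IV: 18>12) and is removed.
For Column, II strictly dominates III on the remaining rows (A: 14>5, B: 20>14, D: 15>6); eliminate III.
Among the remaining strategies, none is strictly dominated by another pure strategy of the same player, so the elimination stops.
Surviving strategies — Row: {A, B, D}; Column: {I, II, IV}.

A, B, D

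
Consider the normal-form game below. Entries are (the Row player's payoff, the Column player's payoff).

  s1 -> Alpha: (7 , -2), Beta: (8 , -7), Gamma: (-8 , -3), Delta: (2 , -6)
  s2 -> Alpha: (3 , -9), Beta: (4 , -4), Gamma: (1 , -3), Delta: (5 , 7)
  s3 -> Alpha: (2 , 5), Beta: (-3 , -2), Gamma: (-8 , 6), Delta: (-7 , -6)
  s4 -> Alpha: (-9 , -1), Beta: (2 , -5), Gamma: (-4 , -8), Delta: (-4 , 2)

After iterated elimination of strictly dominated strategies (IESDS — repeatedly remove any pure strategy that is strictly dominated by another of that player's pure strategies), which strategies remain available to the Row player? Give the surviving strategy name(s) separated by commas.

Row s3 is eliminated: s2 beats it against every remaining column (Alpha: 3>2, Beta: 4>-3, Gamma: 1>-8, Delta: 5>-7).
The Row player's strategy s4 is strictly dominated by s2 (Alpha: 3>-9, Beta: 4>2, Gamma: 1>-4, Delta: 5>-4) and is removed.
For the Column player, Gamma strictly dominates Beta on the remaining rows (s1: -3>-7, s2: -3>-4); eliminate Beta.
Among the remaining strategies, none is strictly dominated by another pure strategy of the same player, so the elimination stops.
Surviving strategies — the Row player: {s1, s2}; the Column player: {Alpha, Gamma, Delta}.

s1, s2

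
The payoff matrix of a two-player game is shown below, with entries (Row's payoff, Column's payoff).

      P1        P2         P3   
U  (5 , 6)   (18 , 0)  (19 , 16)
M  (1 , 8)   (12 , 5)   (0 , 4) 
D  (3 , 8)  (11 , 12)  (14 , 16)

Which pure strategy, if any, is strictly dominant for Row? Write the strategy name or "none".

U

U vs M: P1: 5>1, P2: 18>12, P3: 19>0.
U vs D: P1: 5>3, P2: 18>11, P3: 19>14.
U strictly beats every other strategy against every opponent action, so it is strictly dominant.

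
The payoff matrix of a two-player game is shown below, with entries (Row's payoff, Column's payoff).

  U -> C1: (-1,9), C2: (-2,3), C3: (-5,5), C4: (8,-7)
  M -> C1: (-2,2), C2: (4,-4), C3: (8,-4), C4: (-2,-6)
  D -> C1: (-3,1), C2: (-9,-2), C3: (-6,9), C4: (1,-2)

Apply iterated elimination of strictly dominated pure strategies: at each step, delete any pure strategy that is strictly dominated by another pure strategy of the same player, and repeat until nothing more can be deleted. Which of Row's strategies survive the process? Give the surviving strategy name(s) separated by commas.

Row D is eliminated: U beats it against every remaining column (C1: -1>-3, C2: -2>-9, C3: -5>-6, C4: 8>1).
For Column, C1 strictly dominates C2 on the remaining rows (U: 9>3, M: 2>-4); eliminate C2.
For Column, C1 strictly dominates C3 on the remaining rows (U: 9>5, M: 2>-4); eliminate C3.
Row M is eliminated: U beats it against every remaining column (C1: -1>-2, C4: 8>-2).
Column C4 is eliminated: C1 beats it against every remaining row (U: 9>-7).
Among the remaining strategies, none is strictly dominated by another pure strategy of the same player, so the elimination stops.
Surviving strategies — Row: {U}; Column: {C1}.

U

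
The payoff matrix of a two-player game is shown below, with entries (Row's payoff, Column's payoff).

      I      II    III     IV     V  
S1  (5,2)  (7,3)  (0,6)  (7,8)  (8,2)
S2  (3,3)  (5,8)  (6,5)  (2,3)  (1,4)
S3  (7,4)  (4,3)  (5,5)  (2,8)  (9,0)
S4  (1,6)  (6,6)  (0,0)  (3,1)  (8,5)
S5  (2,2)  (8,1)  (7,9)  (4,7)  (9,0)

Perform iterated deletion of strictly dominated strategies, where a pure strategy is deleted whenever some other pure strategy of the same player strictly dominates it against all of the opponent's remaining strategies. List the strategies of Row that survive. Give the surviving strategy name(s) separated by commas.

Row S4 is eliminated: S5 beats it against every remaining column (I: 2>1, II: 8>6, III: 7>0, IV: 4>3, V: 9>8).
Column I is eliminated: III beats it against every remaining row (S1: 6>2, S2: 5>3, S3: 5>4, S5: 9>2).
For Row, S5 strictly dominates S2 on the remaining columns (II: 8>5, III: 7>6, IV: 4>2, V: 9>1); eliminate S2.
Column II is eliminated: III beats it against every remaining row (S1: 6>3, S3: 5>3, S5: 9>1).
Column's strategy V is strictly dominated by III (S1: 6>2, S3: 5>0, S5: 9>0) and is removed.
Row S3 is eliminated: S5 beats it against every remaining column (III: 7>5, IV: 4>2).
Among the remaining strategies, none is strictly dominated by another pure strategy of the same player, so the elimination stops.
Surviving strategies — Row: {S1, S5}; Column: {III, IV}.

S1, S5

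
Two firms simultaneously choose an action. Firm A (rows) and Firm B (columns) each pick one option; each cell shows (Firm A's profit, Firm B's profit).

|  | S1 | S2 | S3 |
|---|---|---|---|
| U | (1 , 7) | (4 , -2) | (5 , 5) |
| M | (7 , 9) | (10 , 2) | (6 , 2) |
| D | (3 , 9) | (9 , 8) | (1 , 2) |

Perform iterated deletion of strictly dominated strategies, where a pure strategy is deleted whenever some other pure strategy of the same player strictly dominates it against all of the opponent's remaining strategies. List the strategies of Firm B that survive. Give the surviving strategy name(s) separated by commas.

Firm A's strategy U is strictly dominated by M (S1: 7>1, S2: 10>4, S3: 6>5) and is removed.
For Firm A, M strictly dominates D on the remaining columns (S1: 7>3, S2: 10>9, S3: 6>1); eliminate D.
Firm B's strategy S2 is strictly dominated by S1 (M: 9>2) and is removed.
For Firm B, S1 strictly dominates S3 on the remaining rows (M: 9>2); eliminate S3.
Among the remaining strategies, none is strictly dominated by another pure strategy of the same player, so the elimination stops.
Surviving strategies — Firm A: {M}; Firm B: {S1}.

S1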